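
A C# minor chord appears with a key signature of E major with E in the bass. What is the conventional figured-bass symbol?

E is the third of C# minor, so the chord is in first inversion.
A triad in first inversion is figured 6/3, conventionally abbreviated 6.

6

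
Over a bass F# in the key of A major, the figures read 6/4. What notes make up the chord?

A fourth above F# in this key is B.
A sixth above F# in this key is D.
Together with the bass F#, this spells B minor in second inversion.

F#, B, D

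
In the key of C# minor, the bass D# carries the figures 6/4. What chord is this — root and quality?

G# minor

The figures 6/4 indicate a triad in second inversion.
In second inversion the root lies a fourth above the bass: a fourth above D# in C# minor is G#.
The chord tones are D#, G#, B, giving G# minor.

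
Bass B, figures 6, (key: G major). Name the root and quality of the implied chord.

The figures 6 indicate a triad in first inversion.
In first inversion the root lies a sixth above the bass: a sixth above B in G major is G.
The chord tones are B, D, G, giving G major.

G major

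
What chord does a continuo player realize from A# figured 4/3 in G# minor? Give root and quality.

D# minor seventh

The figures 4/3 indicate a seventh chord in second inversion.
In second inversion the root lies a fourth above the bass: a fourth above A# in G# minor is D#.
The chord tones are A#, C#, D#, F#, giving D# minor seventh.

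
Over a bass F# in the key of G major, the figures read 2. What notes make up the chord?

F#, G, B, D

The written figures 2 are shorthand for 6/4/2: the 6/4 are implied.
A second above F# in this key is G.
A fourth above F# in this key is B.
A sixth above F# in this key is D.
Together with the bass F#, this spells G major seventh in third inversion.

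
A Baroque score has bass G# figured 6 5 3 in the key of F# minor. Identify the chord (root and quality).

The figures 6 5 3 indicate a seventh chord in first inversion.
In first inversion the root lies a sixth above the bass: a sixth above G# in F# minor is E.
The chord tones are G#, B, D, E, giving E dominant seventh.

E dominant seventh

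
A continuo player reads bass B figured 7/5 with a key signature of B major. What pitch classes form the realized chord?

B, D#, F#, A#

The written figures 7/5 are shorthand for 7/5/3: the 3 is implied.
A third above B in this key is D#.
A fifth above B in this key is F#.
A seventh above B in this key is A#.
Together with the bass B, this spells B major seventh in root position.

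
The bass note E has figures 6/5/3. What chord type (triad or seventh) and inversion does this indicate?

seventh chord, first inversion

Intervals of 6/5/3 above the bass form a seventh chord; the bass is the third, so this is first inversion.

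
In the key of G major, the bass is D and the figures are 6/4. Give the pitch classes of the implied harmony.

A fourth above D in this key is G.
A sixth above D in this key is B.
Together with the bass D, this spells G major in second inversion.

D, G, B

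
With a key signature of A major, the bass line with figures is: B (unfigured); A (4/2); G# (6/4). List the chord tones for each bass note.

B (5/3): B, D, F#.
A (6/4/2): A, B, D, F#.
G# (6/4): G#, C#, E.

B, D, F# | A, B, D, F# | G#, C#, E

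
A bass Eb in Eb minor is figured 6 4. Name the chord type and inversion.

Intervals of 6/4 above the bass form a triad; the bass is the fifth, so this is second inversion.

triad, second inversion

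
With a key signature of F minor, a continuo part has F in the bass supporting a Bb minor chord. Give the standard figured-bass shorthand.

6/4

F is the fifth of Bb minor, so the chord is in second inversion.
A triad in second inversion is figured 6/4, conventionally abbreviated 6/4.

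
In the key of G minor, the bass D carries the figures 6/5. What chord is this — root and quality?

The figures 6/5 indicate a seventh chord in first inversion.
In first inversion the root lies a sixth above the bass: a sixth above D in G minor is Bb.
The chord tones are D, F, A, Bb, giving Bb major seventh.

Bb major seventh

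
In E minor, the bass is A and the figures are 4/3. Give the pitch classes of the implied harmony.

The written figures 4/3 are shorthand for 6/4/3: the 6 is implied.
A third above A in this key is C.
A fourth above A in this key is D.
A sixth above A in this key is F#.
Together with the bass A, this spells D dominant seventh in second inversion.

A, C, D, F#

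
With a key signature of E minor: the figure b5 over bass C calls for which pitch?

Counting 4 letter steps above C lands on G; in E minor, that letter is G.
The b5 figure lowers it a semitone, giving Gb.

Gb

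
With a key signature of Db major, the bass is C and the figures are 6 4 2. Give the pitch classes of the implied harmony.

A second above C in this key is Db.
A fourth above C in this key is F.
A sixth above C in this key is Ab.
Together with the bass C, this spells Db major seventh in third inversion.

C, Db, F, Ab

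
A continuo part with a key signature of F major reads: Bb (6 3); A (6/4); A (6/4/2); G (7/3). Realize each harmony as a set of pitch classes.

Bb (6/3): Bb, D, G.
A (6/4): A, D, F.
A (6/4/2): A, Bb, D, F.
G (7/5/3): G, Bb, D, F.

Bb, D, G | A, D, F | A, Bb, D, F | G, Bb, D, F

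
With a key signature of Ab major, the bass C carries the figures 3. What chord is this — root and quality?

The figures 3 indicate a triad in root position.
In root position the bass is the root, so the root is C.
The chord tones are C, Eb, G, giving C minor.

C minor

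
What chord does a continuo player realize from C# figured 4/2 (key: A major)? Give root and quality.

D major seventh

The figures 4/2 indicate a seventh chord in third inversion.
In third inversion the root lies a second above the bass: a second above C# in A major is D.
The chord tones are C#, D, F#, A, giving D major seventh.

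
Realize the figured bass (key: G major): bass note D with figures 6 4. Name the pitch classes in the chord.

A fourth above D in this key is G.
A sixth above D in this key is B.
Together with the bass D, this spells G major in second inversion.

D, G, B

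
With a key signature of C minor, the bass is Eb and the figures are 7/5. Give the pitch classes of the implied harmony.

The written figures 7/5 are shorthand for 7/5/3: the 3 is implied.
A third above Eb in this key is G.
A fifth above Eb in this key is Bb.
A seventh above Eb in this key is D.
Together with the bass Eb, this spells Eb major seventh in root position.

Eb, G, Bb, D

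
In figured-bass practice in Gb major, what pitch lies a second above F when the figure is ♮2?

Counting 1 letter step above F lands on G; in Gb major, that letter is Gb.
The ♮2 figure makes it natural, giving G.

G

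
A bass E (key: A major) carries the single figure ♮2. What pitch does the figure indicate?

F

Counting 1 letter step above E lands on F; in A major, that letter is F#.
The ♮2 figure makes it natural, giving F.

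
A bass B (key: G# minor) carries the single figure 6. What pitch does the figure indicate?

G#

Counting 5 letter steps above B lands on G; in G# minor, that letter is G#.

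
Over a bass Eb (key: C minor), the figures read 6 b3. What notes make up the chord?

Eb, Gb, C

A third above Eb in this key is G, lowered to Gb by the flat.
A sixth above Eb in this key is C.
Together with the bass Eb, this spells C diminished in first inversion.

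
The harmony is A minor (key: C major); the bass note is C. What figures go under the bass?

6

C is the third of A minor, so the chord is in first inversion.
A triad in first inversion is figured 6/3, conventionally abbreviated 6.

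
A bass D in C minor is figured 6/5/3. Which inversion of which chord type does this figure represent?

Intervals of 6/5/3 above the bass form a seventh chord; the bass is the third, so this is first inversion.

seventh chord, first inversion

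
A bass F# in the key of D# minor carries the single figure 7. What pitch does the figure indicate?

Counting 6 letter steps above F# lands on E; in D# minor, that letter is E#.

E#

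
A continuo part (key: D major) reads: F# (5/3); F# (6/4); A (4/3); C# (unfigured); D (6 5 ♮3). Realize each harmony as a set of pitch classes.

F# (5/3): F#, A, C#.
F# (6/4): F#, B, D.
A (6/4/3): A, C#, D, F#.
C# (5/3): C#, E, G.
D (6/5/♮3): D, F, A, B.

F#, A, C# | F#, B, D | A, C#, D, F# | C#, E, G | D, F, A, B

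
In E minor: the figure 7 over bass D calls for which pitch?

C

Counting 6 letter steps above D lands on C; in E minor, that letter is C.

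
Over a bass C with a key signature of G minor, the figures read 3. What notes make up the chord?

The written figures 3 are shorthand for 5/3: the 5 is implied.
A third above C in this key is Eb.
A fifth above C in this key is G.
Together with the bass C, this spells C minor in root position.

C, Eb, G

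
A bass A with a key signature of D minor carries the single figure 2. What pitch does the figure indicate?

Counting 1 letter step above A lands on B; in D minor, that letter is Bb.

Bb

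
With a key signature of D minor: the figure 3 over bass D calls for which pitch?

Counting 2 letter steps above D lands on F; in D minor, that letter is F.

F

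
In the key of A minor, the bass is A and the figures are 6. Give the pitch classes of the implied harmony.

A, C, F

The written figures 6 are shorthand for 6/3: the 3 is implied.
A third above A in this key is C.
A sixth above A in this key is F.
Together with the bass A, this spells F major in first inversion.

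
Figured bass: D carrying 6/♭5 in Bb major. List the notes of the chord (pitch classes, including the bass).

D, F, Ab, Bb

The written figures 6/♭5 are shorthand for 6/5/3: the 3 is implied.
A third above D in this key is F.
A fifth above D in this key is A, lowered to Ab by the flat.
A sixth above D in this key is Bb.
Together with the bass D, this spells Bb dominant seventh in first inversion.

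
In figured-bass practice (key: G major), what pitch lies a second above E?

F#

Counting 1 letter step above E lands on F; in G major, that letter is F#.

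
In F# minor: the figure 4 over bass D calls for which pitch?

Counting 3 letter steps above D lands on G; in F# minor, that letter is G#.

G#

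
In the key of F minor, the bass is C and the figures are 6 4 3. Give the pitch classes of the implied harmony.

A third above C in this key is Eb.
A fourth above C in this key is F.
A sixth above C in this key is Ab.
Together with the bass C, this spells F minor seventh in second inversion.

C, Eb, F, Ab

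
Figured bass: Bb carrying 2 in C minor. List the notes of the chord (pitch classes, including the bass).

The written figures 2 are shorthand for 6/4/2: the 6/4 are implied.
A second above Bb in this key is C.
A fourth above Bb in this key is Eb.
A sixth above Bb in this key is G.
Together with the bass Bb, this spells C minor seventh in third inversion.

Bb, C, Eb, G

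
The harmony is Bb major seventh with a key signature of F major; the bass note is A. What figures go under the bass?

A is the seventh of Bb major seventh, so the chord is in third inversion.
A seventh chord in third inversion is figured 6/4/2, conventionally abbreviated 4/2.

4/2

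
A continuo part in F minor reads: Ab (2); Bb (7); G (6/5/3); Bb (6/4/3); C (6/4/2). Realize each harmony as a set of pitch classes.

Ab (6/4/2): Ab, Bb, Db, F.
Bb (7/5/3): Bb, Db, F, Ab.
G (6/5/3): G, Bb, Db, Eb.
Bb (6/4/3): Bb, Db, Eb, G.
C (6/4/2): C, Db, F, Ab.

Ab, Bb, Db, F | Bb, Db, F, Ab | G, Bb, Db, Eb | Bb, Db, Eb, G | C, Db, F, Ab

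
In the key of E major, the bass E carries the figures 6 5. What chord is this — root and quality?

C# minor seventh

The figures 6 5 indicate a seventh chord in first inversion.
In first inversion the root lies a sixth above the bass: a sixth above E in E major is C#.
The chord tones are E, G#, B, C#, giving C# minor seventh.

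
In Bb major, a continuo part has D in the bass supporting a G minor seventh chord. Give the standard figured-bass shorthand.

D is the fifth of G minor seventh, so the chord is in second inversion.
A seventh chord in second inversion is figured 6/4/3, conventionally abbreviated 4/3.

4/3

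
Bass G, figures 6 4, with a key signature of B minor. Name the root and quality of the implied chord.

C# diminished

The figures 6 4 indicate a triad in second inversion.
In second inversion the root lies a fourth above the bass: a fourth above G in B minor is C#.
The chord tones are G, C#, E, giving C# diminished.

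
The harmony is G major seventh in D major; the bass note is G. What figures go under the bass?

G is the root of G major seventh, so the chord is in root position.
A seventh chord in root position is figured 7/5/3, conventionally abbreviated 7.

7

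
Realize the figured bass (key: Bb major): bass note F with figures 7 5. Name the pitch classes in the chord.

The written figures 7 5 are shorthand for 7/5/3: the 3 is implied.
A third above F in this key is A.
A fifth above F in this key is C.
A seventh above F in this key is Eb.
Together with the bass F, this spells F dominant seventh in root position.

F, A, C, Eb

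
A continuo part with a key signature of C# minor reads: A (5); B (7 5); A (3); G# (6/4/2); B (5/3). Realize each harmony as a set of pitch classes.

A, C#, E | B, D#, F#, A | A, C#, E | G#, A, C#, E | B, D#, F#

A (5/3): A, C#, E.
B (7/5/3): B, D#, F#, A.
A (5/3): A, C#, E.
G# (6/4/2): G#, A, C#, E.
B (5/3): B, D#, F#.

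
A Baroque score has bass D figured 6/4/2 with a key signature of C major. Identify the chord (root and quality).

E minor seventh

The figures 6/4/2 indicate a seventh chord in third inversion.
In third inversion the root lies a second above the bass: a second above D in C major is E.
The chord tones are D, E, G, B, giving E minor seventh.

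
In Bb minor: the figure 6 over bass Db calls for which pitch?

Counting 5 letter steps above Db lands on B; in Bb minor, that letter is Bb.

Bb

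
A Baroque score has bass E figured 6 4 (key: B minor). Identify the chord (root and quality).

A major

The figures 6 4 indicate a triad in second inversion.
In second inversion the root lies a fourth above the bass: a fourth above E in B minor is A.
The chord tones are E, A, C#, giving A major.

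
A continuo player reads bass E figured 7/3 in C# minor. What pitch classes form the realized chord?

The written figures 7/3 are shorthand for 7/5/3: the 5 is implied.
A third above E in this key is G#.
A fifth above E in this key is B.
A seventh above E in this key is D#.
Together with the bass E, this spells E major seventh in root position.

E, G#, B, D#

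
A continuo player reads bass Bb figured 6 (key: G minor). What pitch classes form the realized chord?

The written figures 6 are shorthand for 6/3: the 3 is implied.
A third above Bb in this key is D.
A sixth above Bb in this key is G.
Together with the bass Bb, this spells G minor in first inversion.

Bb, D, G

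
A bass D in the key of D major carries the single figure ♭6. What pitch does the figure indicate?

Bb

Counting 5 letter steps above D lands on B; in D major, that letter is B.
The b6 figure lowers it a semitone, giving Bb.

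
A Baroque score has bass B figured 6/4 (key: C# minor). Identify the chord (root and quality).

The figures 6/4 indicate a triad in second inversion.
In second inversion the root lies a fourth above the bass: a fourth above B in C# minor is E.
The chord tones are B, E, G#, giving E major.

E major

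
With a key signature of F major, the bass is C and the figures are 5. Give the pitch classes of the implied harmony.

The written figures 5 are shorthand for 5/3: the 3 is implied.
A third above C in this key is E.
A fifth above C in this key is G.
Together with the bass C, this spells C major in root position.

C, E, G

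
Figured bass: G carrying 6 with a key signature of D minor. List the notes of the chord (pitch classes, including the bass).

The written figures 6 are shorthand for 6/3: the 3 is implied.
A third above G in this key is Bb.
A sixth above G in this key is E.
Together with the bass G, this spells E diminished in first inversion.

G, Bb, E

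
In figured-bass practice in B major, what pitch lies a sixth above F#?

D#

Counting 5 letter steps above F# lands on D; in B major, that letter is D#.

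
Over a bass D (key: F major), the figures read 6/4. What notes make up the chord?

A fourth above D in this key is G.
A sixth above D in this key is Bb.
Together with the bass D, this spells G minor in second inversion.

D, G, Bb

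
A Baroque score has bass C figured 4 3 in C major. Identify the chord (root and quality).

F major seventh

The figures 4 3 indicate a seventh chord in second inversion.
In second inversion the root lies a fourth above the bass: a fourth above C in C major is F.
The chord tones are C, E, F, A, giving F major seventh.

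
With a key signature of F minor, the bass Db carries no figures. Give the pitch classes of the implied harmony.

Db, F, Ab

An unfigured bass implies 5/3.
A third above Db in this key is F.
A fifth above Db in this key is Ab.
Together with the bass Db, this spells Db major in root position.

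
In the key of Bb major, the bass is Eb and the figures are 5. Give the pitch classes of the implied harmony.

The written figures 5 are shorthand for 5/3: the 3 is implied.
A third above Eb in this key is G.
A fifth above Eb in this key is Bb.
Together with the bass Eb, this spells Eb major in root position.

Eb, G, Bb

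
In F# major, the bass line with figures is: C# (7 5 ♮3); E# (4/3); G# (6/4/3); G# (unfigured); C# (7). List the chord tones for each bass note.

C# (7/5/♮3): C#, E, G#, B.
E# (6/4/3): E#, G#, A#, C#.
G# (6/4/3): G#, B, C#, E#.
G# (5/3): G#, B, D#.
C# (7/5/3): C#, E#, G#, B.

C#, E, G#, B | E#, G#, A#, C# | G#, B, C#, E# | G#, B, D# | C#, E#, G#, B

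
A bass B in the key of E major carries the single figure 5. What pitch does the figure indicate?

F#

Counting 4 letter steps above B lands on F; in E major, that letter is F#.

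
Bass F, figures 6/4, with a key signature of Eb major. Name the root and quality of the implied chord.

Bb major

The figures 6/4 indicate a triad in second inversion.
In second inversion the root lies a fourth above the bass: a fourth above F in Eb major is Bb.
The chord tones are F, Bb, D, giving Bb major.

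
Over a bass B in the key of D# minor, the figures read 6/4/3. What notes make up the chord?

A third above B in this key is D#.
A fourth above B in this key is E#.
A sixth above B in this key is G#.
Together with the bass B, this spells E# half-diminished seventh in second inversion.

B, D#, E#, G#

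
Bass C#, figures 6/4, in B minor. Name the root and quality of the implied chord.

The figures 6/4 indicate a triad in second inversion.
In second inversion the root lies a fourth above the bass: a fourth above C# in B minor is F#.
The chord tones are C#, F#, A, giving F# minor.

F# minor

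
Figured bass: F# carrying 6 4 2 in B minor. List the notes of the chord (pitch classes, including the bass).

F#, G, B, D

A second above F# in this key is G.
A fourth above F# in this key is B.
A sixth above F# in this key is D.
Together with the bass F#, this spells G major seventh in third inversion.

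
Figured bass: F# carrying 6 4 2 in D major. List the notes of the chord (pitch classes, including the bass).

A second above F# in this key is G.
A fourth above F# in this key is B.
A sixth above F# in this key is D.
Together with the bass F#, this spells G major seventh in third inversion.

F#, G, B, D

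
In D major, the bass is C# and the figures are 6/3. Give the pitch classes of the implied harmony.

C#, E, A

A third above C# in this key is E.
A sixth above C# in this key is A.
Together with the bass C#, this spells A major in first inversion.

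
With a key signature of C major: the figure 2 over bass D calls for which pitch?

E

Counting 1 letter step above D lands on E; in C major, that letter is E.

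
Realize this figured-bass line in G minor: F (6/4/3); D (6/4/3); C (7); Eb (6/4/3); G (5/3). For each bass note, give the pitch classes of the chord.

F (6/4/3): F, A, Bb, D.
D (6/4/3): D, F, G, Bb.
C (7/5/3): C, Eb, G, Bb.
Eb (6/4/3): Eb, G, A, C.
G (5/3): G, Bb, D.

F, A, Bb, D | D, F, G, Bb | C, Eb, G, Bb | Eb, G, A, C | G, Bb, D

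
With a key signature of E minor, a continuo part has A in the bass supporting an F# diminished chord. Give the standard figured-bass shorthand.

6

A is the third of F# diminished, so the chord is in first inversion.
A triad in first inversion is figured 6/3, conventionally abbreviated 6.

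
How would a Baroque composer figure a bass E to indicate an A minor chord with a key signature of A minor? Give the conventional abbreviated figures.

6/4

E is the fifth of A minor, so the chord is in second inversion.
A triad in second inversion is figured 6/4, conventionally abbreviated 6/4.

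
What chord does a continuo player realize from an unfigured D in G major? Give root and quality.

An unfigured bass indicates a triad in root position.
In root position the bass is the root, so the root is D.
The chord tones are D, F#, A, giving D major.

D major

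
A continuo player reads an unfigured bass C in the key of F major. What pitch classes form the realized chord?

C, E, G

An unfigured bass implies 5/3.
A third above C in this key is E.
A fifth above C in this key is G.
Together with the bass C, this spells C major in root position.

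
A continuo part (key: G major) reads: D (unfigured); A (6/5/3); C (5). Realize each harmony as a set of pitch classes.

D, F#, A | A, C, E, F# | C, E, G

D (5/3): D, F#, A.
A (6/5/3): A, C, E, F#.
C (5/3): C, E, G.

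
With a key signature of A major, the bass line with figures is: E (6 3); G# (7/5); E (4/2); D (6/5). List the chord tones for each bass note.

E (6/3): E, G#, C#.
G# (7/5/3): G#, B, D, F#.
E (6/4/2): E, F#, A, C#.
D (6/5/3): D, F#, A, B.

E, G#, C# | G#, B, D, F# | E, F#, A, C# | D, F#, A, B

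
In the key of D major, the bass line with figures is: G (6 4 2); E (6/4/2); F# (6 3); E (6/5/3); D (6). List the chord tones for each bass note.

G (6/4/2): G, A, C#, E.
E (6/4/2): E, F#, A, C#.
F# (6/3): F#, A, D.
E (6/5/3): E, G, B, C#.
D (6/3): D, F#, B.

G, A, C#, E | E, F#, A, C# | F#, A, D | E, G, B, C# | D, F#, B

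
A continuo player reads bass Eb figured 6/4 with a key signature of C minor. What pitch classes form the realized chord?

Eb, Ab, C

A fourth above Eb in this key is Ab.
A sixth above Eb in this key is C.
Together with the bass Eb, this spells Ab major in second inversion.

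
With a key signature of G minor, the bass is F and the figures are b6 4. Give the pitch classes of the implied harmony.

A fourth above F in this key is Bb.
A sixth above F in this key is D, lowered to Db by the flat.
Together with the bass F, this spells Bb minor in second inversion.

F, Bb, Db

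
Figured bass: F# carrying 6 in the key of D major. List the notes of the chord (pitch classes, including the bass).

The written figures 6 are shorthand for 6/3: the 3 is implied.
A third above F# in this key is A.
A sixth above F# in this key is D.
Together with the bass F#, this spells D major in first inversion.

F#, A, D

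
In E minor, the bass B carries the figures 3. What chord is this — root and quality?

The figures 3 indicate a triad in root position.
In root position the bass is the root, so the root is B.
The chord tones are B, D, F#, giving B minor.

B minor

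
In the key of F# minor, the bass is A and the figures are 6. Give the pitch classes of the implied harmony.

A, C#, F#

The written figures 6 are shorthand for 6/3: the 3 is implied.
A third above A in this key is C#.
A sixth above A in this key is F#.
Together with the bass A, this spells F# minor in first inversion.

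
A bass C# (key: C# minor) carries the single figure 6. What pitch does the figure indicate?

Counting 5 letter steps above C# lands on A; in C# minor, that letter is A.

A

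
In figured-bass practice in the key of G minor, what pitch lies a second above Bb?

Counting 1 letter step above Bb lands on C; in G minor, that letter is C.

C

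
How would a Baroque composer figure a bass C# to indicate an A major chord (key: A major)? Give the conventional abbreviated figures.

C# is the third of A major, so the chord is in first inversion.
A triad in first inversion is figured 6/3, conventionally abbreviated 6.

6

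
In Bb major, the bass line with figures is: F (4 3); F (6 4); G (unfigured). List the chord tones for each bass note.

F (6/4/3): F, A, Bb, D.
F (6/4): F, Bb, D.
G (5/3): G, Bb, D.

F, A, Bb, D | F, Bb, D | G, Bb, D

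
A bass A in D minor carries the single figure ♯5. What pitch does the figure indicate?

E#

Counting 4 letter steps above A lands on E; in D minor, that letter is E.
The #5 figure raises it a semitone, giving E#.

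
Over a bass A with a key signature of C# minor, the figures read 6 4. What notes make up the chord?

A fourth above A in this key is D#.
A sixth above A in this key is F#.
Together with the bass A, this spells D# diminished in second inversion.

A, D#, F#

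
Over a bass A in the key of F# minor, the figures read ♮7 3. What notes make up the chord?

A, C#, E, G

The written figures ♮7 3 are shorthand for 7/5/3: the 5 is implied.
A third above A in this key is C#.
A fifth above A in this key is E.
A seventh above A in this key is G#, made natural (G) by the ♮ figure.
Together with the bass A, this spells A dominant seventh in root position.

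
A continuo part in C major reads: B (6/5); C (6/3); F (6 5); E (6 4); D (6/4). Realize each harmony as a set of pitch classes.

B, D, F, G | C, E, A | F, A, C, D | E, A, C | D, G, B

B (6/5/3): B, D, F, G.
C (6/3): C, E, A.
F (6/5/3): F, A, C, D.
E (6/4): E, A, C.
D (6/4): D, G, B.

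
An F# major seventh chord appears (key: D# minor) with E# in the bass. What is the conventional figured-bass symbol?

4/2

E# is the seventh of F# major seventh, so the chord is in third inversion.
A seventh chord in third inversion is figured 6/4/2, conventionally abbreviated 4/2.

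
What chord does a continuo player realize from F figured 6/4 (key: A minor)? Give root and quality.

B diminished

The figures 6/4 indicate a triad in second inversion.
In second inversion the root lies a fourth above the bass: a fourth above F in A minor is B.
The chord tones are F, B, D, giving B diminished.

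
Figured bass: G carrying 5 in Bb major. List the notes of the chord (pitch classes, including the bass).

The written figures 5 are shorthand for 5/3: the 3 is implied.
A third above G in this key is Bb.
A fifth above G in this key is D.
Together with the bass G, this spells G minor in root position.

G, Bb, D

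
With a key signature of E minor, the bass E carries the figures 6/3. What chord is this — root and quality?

The figures 6/3 indicate a triad in first inversion.
In first inversion the root lies a sixth above the bass: a sixth above E in E minor is C.
The chord tones are E, G, C, giving C major.

C major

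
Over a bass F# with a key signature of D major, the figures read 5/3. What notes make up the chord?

A third above F# in this key is A.
A fifth above F# in this key is C#.
Together with the bass F#, this spells F# minor in root position.

F#, A, C#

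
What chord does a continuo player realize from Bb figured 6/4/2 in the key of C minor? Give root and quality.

C minor seventh

The figures 6/4/2 indicate a seventh chord in third inversion.
In third inversion the root lies a second above the bass: a second above Bb in C minor is C.
The chord tones are Bb, C, Eb, G, giving C minor seventh.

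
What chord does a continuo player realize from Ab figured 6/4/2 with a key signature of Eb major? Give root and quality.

Bb dominant seventh

The figures 6/4/2 indicate a seventh chord in third inversion.
In third inversion the root lies a second above the bass: a second above Ab in Eb major is Bb.
The chord tones are Ab, Bb, D, F, giving Bb dominant seventh.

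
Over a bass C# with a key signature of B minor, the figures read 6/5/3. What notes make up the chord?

C#, E, G, A

A third above C# in this key is E.
A fifth above C# in this key is G.
A sixth above C# in this key is A.
Together with the bass C#, this spells A dominant seventh in first inversion.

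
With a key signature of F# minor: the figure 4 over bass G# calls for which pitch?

Counting 3 letter steps above G# lands on C; in F# minor, that letter is C#.

C#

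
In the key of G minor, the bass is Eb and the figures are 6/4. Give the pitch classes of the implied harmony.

Eb, A, C

A fourth above Eb in this key is A.
A sixth above Eb in this key is C.
Together with the bass Eb, this spells A diminished in second inversion.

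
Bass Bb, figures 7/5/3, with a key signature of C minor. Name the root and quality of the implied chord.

Bb dominant seventh

The figures 7/5/3 indicate a seventh chord in root position.
In root position the bass is the root, so the root is Bb.
The chord tones are Bb, D, F, Ab, giving Bb dominant seventh.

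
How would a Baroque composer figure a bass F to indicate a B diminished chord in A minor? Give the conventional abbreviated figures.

6/4

F is the fifth of B diminished, so the chord is in second inversion.
A triad in second inversion is figured 6/4, conventionally abbreviated 6/4.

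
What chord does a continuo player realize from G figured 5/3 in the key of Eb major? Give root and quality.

The figures 5/3 indicate a triad in root position.
In root position the bass is the root, so the root is G.
The chord tones are G, Bb, D, giving G minor.

G minor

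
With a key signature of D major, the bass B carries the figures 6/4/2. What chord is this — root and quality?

The figures 6/4/2 indicate a seventh chord in third inversion.
In third inversion the root lies a second above the bass: a second above B in D major is C#.
The chord tones are B, C#, E, G, giving C# half-diminished seventh.

C# half-diminished seventh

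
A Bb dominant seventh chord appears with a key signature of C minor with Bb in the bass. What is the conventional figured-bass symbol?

Bb is the root of Bb dominant seventh, so the chord is in root position.
A seventh chord in root position is figured 7/5/3, conventionally abbreviated 7.

7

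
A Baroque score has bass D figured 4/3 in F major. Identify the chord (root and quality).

G minor seventh

The figures 4/3 indicate a seventh chord in second inversion.
In second inversion the root lies a fourth above the bass: a fourth above D in F major is G.
The chord tones are D, F, G, Bb, giving G minor seventh.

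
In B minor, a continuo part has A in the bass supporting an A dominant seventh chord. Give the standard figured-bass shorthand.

A is the root of A dominant seventh, so the chord is in root position.
A seventh chord in root position is figured 7/5/3, conventionally abbreviated 7.

7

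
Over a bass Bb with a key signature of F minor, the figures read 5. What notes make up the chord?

The written figures 5 are shorthand for 5/3: the 3 is implied.
A third above Bb in this key is Db.
A fifth above Bb in this key is F.
Together with the bass Bb, this spells Bb minor in root position.

Bb, Db, F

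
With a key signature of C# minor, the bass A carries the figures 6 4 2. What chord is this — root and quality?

The figures 6 4 2 indicate a seventh chord in third inversion.
In third inversion the root lies a second above the bass: a second above A in C# minor is B.
The chord tones are A, B, D#, F#, giving B dominant seventh.

B dominant seventh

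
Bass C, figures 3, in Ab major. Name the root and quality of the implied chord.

The figures 3 indicate a triad in root position.
In root position the bass is the root, so the root is C.
The chord tones are C, Eb, G, giving C minor.

C minor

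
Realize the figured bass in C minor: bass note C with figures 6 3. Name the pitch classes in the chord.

C, Eb, Ab

A third above C in this key is Eb.
A sixth above C in this key is Ab.
Together with the bass C, this spells Ab major in first inversion.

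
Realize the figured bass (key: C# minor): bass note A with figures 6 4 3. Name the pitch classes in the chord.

A, C#, D#, F#

A third above A in this key is C#.
A fourth above A in this key is D#.
A sixth above A in this key is F#.
Together with the bass A, this spells D# half-diminished seventh in second inversion.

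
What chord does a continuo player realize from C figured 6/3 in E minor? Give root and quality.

The figures 6/3 indicate a triad in first inversion.
In first inversion the root lies a sixth above the bass: a sixth above C in E minor is A.
The chord tones are C, E, A, giving A minor.

A minor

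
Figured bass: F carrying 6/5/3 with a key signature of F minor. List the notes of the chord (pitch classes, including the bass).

F, Ab, C, Db

A third above F in this key is Ab.
A fifth above F in this key is C.
A sixth above F in this key is Db.
Together with the bass F, this spells Db major seventh in first inversion.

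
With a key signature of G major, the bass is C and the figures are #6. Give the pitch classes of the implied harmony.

C, E, A#

The written figures #6 are shorthand for 6/3: the 3 is implied.
A third above C in this key is E.
A sixth above C in this key is A, raised to A# by the sharp.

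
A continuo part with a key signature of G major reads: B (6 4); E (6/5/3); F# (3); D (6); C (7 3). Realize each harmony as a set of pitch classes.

B (6/4): B, E, G.
E (6/5/3): E, G, B, C.
F# (5/3): F#, A, C.
D (6/3): D, F#, B.
C (7/5/3): C, E, G, B.

B, E, G | E, G, B, C | F#, A, C | D, F#, B | C, E, G, B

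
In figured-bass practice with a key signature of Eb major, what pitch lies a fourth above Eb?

Counting 3 letter steps above Eb lands on A; in Eb major, that letter is Ab.

Ab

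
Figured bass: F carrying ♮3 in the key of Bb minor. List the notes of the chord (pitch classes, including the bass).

The written figures ♮3 are shorthand for 5/3: the 5 is implied.
A third above F in this key is Ab, made natural (A) by the ♮ figure.
A fifth above F in this key is C.
Together with the bass F, this spells F major in root position.

F, A, C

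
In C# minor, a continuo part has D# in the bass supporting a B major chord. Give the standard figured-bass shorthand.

D# is the third of B major, so the chord is in first inversion.
A triad in first inversion is figured 6/3, conventionally abbreviated 6.

6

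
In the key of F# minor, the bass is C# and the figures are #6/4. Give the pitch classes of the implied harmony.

A fourth above C# in this key is F#.
A sixth above C# in this key is A, raised to A# by the sharp.
Together with the bass C#, this spells F# major in second inversion.

C#, F#, A#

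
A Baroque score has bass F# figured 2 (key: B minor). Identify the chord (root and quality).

G major seventh

The figures 2 indicate a seventh chord in third inversion.
In third inversion the root lies a second above the bass: a second above F# in B minor is G.
The chord tones are F#, G, B, D, giving G major seventh.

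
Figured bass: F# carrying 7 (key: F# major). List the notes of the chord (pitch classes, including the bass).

The written figures 7 are shorthand for 7/5/3: the 5/3 are implied.
A third above F# in this key is A#.
A fifth above F# in this key is C#.
A seventh above F# in this key is E#.
Together with the bass F#, this spells F# major seventh in root position.

F#, A#, C#, E#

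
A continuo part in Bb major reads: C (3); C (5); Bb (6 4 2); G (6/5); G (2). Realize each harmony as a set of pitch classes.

C (5/3): C, Eb, G.
C (5/3): C, Eb, G.
Bb (6/4/2): Bb, C, Eb, G.
G (6/5/3): G, Bb, D, Eb.
G (6/4/2): G, A, C, Eb.

C, Eb, G | C, Eb, G | Bb, C, Eb, G | G, Bb, D, Eb | G, A, C, Eb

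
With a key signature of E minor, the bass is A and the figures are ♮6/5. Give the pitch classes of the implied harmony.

The written figures ♮6/5 are shorthand for 6/5/3: the 3 is implied.
A third above A in this key is C.
A fifth above A in this key is E.
A sixth above A in this key is F#, made natural (F) by the ♮ figure.
Together with the bass A, this spells F major seventh in first inversion.

A, C, E, F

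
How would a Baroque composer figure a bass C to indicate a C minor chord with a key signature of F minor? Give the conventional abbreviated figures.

no figures

C is the root of C minor, so the chord is in root position.
A triad in root position is figured 5/3, conventionally abbreviated (no figures — root-position triad).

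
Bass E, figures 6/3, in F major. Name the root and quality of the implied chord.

The figures 6/3 indicate a triad in first inversion.
In first inversion the root lies a sixth above the bass: a sixth above E in F major is C.
The chord tones are E, G, C, giving C major.

C major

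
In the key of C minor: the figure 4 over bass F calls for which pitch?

Counting 3 letter steps above F lands on B; in C minor, that letter is Bb.

Bb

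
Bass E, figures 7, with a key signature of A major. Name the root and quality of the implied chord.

E dominant seventh

The figures 7 indicate a seventh chord in root position.
In root position the bass is the root, so the root is E.
The chord tones are E, G#, B, D, giving E dominant seventh.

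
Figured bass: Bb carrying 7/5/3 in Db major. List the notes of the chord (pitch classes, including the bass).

A third above Bb in this key is Db.
A fifth above Bb in this key is F.
A seventh above Bb in this key is Ab.
Together with the bass Bb, this spells Bb minor seventh in root position.

Bb, Db, F, Ab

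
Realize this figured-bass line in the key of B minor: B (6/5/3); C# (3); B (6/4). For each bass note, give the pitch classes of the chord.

B (6/5/3): B, D, F#, G.
C# (5/3): C#, E, G.
B (6/4): B, E, G.

B, D, F#, G | C#, E, G | B, E, G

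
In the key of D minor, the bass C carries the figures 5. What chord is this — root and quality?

The figures 5 indicate a triad in root position.
In root position the bass is the root, so the root is C.
The chord tones are C, E, G, giving C major.

C major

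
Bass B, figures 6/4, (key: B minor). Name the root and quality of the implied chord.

E minor

The figures 6/4 indicate a triad in second inversion.
In second inversion the root lies a fourth above the bass: a fourth above B in B minor is E.
The chord tones are B, E, G, giving E minor.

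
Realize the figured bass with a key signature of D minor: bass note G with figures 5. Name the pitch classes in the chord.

The written figures 5 are shorthand for 5/3: the 3 is implied.
A third above G in this key is Bb.
A fifth above G in this key is D.
Together with the bass G, this spells G minor in root position.

G, Bb, D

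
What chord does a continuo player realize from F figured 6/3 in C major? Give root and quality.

D minor

The figures 6/3 indicate a triad in first inversion.
In first inversion the root lies a sixth above the bass: a sixth above F in C major is D.
The chord tones are F, A, D, giving D minor.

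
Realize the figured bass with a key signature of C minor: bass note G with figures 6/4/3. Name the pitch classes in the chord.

A third above G in this key is Bb.
A fourth above G in this key is C.
A sixth above G in this key is Eb.
Together with the bass G, this spells C minor seventh in second inversion.

G, Bb, C, Eb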